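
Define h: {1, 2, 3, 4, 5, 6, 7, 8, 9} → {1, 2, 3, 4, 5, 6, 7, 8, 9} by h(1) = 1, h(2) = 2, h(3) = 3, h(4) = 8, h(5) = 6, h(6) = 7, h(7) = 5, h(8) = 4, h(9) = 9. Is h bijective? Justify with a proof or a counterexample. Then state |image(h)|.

The values 1, 2, 3, 8, 6, 7, 5, 4, 9 are a permutation of {1, 2, 3, 4, 5, 6, 7, 8, 9}: each element appears exactly once.
So h is injective and surjective, hence bijective.
The image of h is {1, 2, 3, 4, 5, 6, 7, 8, 9}, which has 9 elements.

9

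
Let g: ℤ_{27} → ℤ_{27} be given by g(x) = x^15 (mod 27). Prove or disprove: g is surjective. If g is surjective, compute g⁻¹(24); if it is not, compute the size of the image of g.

g(0) = 0^15 = 0.
g(3): Repeated squaring mod 27: 3^1 ≡ 3, 3^2 ≡ 3² = 9, 3^4 ≡ 9² = 81 ≡ 0, 3^8 ≡ 0² = 0. Since 15 = 8 + 4 + 2 + 1, 3^15 ≡ 0·0·9·3: 0·0 = 0, then 0·9 = 0, then 0·3 = 0. So 3^15 ≡ 0 (mod 27).
So g(0) = g(3) = 0 while 0 ≠ 3, hence g is not injective.
A non-injective map from the 27-element set ℤ_{27} to itself takes at most 26 distinct values, so it cannot be surjective. Therefore g is not surjective.
Since g is not surjective, we determine |image(g)|. Computing x^15 mod 27 for each x (by repeated squaring, reducing mod 27 at every step), the values g(0), g(1), …, g(26) are: 0, 1, 17, 0, 19, 8, 0, 10, 26, 0, 1, 17, 0, 19, 8, 0, 10, 26, 0, 1, 17, 0, 19, 8, 0, 10, 26.
The distinct values are {0, 1, 8, 10, 17, 19, 26}; there are 7 of them.

7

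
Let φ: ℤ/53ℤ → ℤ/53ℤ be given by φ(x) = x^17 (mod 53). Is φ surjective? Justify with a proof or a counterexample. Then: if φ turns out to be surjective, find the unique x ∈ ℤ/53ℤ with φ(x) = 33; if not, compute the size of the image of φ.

Since 53 is prime, the nonzero elements of ℤ/53ℤ form a cyclic group of order 52.
As gcd(17, 52) = 1, raising to the 17th power is a bijection on this group: if x_1^17 ≡ x_2^17 then (x_1x_2^{−1})^17 = 1, and the only element of order dividing gcd(17, 52) = 1 is 1, so x_1 = x_2.
With φ(0) = 0 this makes φ injective on all of ℤ/53ℤ, hence bijective (finite equal-size domain and codomain). In particular φ is surjective.
Since φ is surjective, we find the preimage of 33. The inverse of x ↦ x^17 on (ℤ/53ℤ)^× is x ↦ x^49, because 17·49 = 833 = 16·52 + 1 ≡ 1 (mod 52) and x^{52} = 1 for x ≠ 0 (Fermat). So φ⁻¹(33) = 33^49 mod 53.
Repeated squaring mod 53: 33^1 ≡ 33, 33^2 ≡ 33² = 1089 ≡ 29, 33^4 ≡ 29² = 841 ≡ 46, 33^8 ≡ 46² = 2116 ≡ 49, 33^16 ≡ 49² = 2401 ≡ 16, 33^32 ≡ 16² = 256 ≡ 44. Since 49 = 32 + 16 + 1, 33^49 ≡ 44·16·33: 44·16 = 704 ≡ 15, then 15·33 = 495 ≡ 18. So 33^49 ≡ 18 (mod 53).
Hence φ⁻¹(33) = 18.

18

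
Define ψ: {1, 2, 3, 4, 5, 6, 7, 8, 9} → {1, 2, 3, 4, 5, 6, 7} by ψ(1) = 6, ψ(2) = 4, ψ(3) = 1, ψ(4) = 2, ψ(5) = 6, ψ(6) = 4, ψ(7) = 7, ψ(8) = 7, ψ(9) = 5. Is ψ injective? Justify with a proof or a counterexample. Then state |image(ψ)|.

ψ(1) = 6 = ψ(5) with 1 ≠ 5, so ψ is not injective.
The image of ψ is {1, 2, 4, 5, 6, 7}, which has 6 elements.

6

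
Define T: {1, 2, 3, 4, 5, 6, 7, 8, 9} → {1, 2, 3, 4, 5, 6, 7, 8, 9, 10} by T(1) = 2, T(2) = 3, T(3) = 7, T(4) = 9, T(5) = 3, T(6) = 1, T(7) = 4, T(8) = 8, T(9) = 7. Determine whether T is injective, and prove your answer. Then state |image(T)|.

T(2) = 3 = T(5) with 2 ≠ 5, so T is not injective.
The image of T is {1, 2, 3, 4, 7, 8, 9}, which has 7 elements.

7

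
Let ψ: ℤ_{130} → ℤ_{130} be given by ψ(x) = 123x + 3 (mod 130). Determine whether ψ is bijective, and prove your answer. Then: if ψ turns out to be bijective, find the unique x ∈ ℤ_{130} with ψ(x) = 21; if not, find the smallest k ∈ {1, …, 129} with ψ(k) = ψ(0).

16

Suppose ψ(x_1) = ψ(x_2) in ℤ_{130}. Then 123x_1 + 3 ≡ 123x_2 + 3 (mod 130), therefore 123(x_1 − x_2) ≡ 0 (mod 130).
Since gcd(123, 130) = 1, 123 is invertible modulo 130, therefore x_1 − x_2 ≡ 0 (mod 130), i.e. x_1 = x_2.
We now compute 123⁻¹ mod 130 explicitly. Euclid's algorithm: 130 = 1·123 + 7, 123 = 17·7 + 4, 7 = 1·4 + 3, 4 = 1·3 + 1; back-substituting gives 1 = 37·123 − 35·130, so 123⁻¹ ≡ 37 (mod 130).
For any y ∈ ℤ_{130}, x = 37(y − 3) mod 130 satisfies ψ(x) = 123·37(y − 3) + 3 ≡ y (since 123·37 ≡ 1 mod 130). So every y has a preimage.
Thus ψ is bijective.
Since ψ is bijective, we compute ψ⁻¹(21): solve 123x + 3 ≡ 21 (mod 130), i.e. 123x ≡ 18 (mod 130).
Multiplying by 123⁻¹ = 37 gives x ≡ 37·18 = 666 = 5·130 + 16 ≡ 16 (mod 130).
Check: ψ(16) = 123·16 + 3 = 1971 = 15·130 + 21 ≡ 21 (mod 130).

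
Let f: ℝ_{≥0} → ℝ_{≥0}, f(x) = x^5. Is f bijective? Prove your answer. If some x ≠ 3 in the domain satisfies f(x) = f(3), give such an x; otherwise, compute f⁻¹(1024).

On ℝ_{≥0}, x ↦ x^5 is strictly increasing (injective) and for any y ∈ ℝ_{≥0} the 5th root y^{1/5} lies in ℝ_{≥0} (surjective). So f is bijective.
Since x ↦ x^5 is strictly increasing on ℝ_{≥0}, it is injective there, so no x ≠ 3 in the domain has f(x) = f(3). We therefore compute f⁻¹(1024) = 1024^{1/5} = 4 (indeed 4^5 = 1024).

4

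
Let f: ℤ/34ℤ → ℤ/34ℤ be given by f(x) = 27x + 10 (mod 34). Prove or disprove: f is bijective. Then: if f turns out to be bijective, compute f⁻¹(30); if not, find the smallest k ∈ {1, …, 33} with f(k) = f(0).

By definition, f is injective when f(x_1) = f(x_2) forces x_1 = x_2.
Suppose f(x_1) = f(x_2) in ℤ/34ℤ. Then 27x_1 + 10 ≡ 27x_2 + 10 (mod 34), therefore 27(x_1 − x_2) ≡ 0 (mod 34).
Since gcd(27, 34) = 1, 27 is invertible modulo 34, thus x_1 − x_2 ≡ 0 (mod 34), i.e. x_1 = x_2.
We now compute 27⁻¹ mod 34 explicitly. Euclid's algorithm: 34 = 1·27 + 7, 27 = 3·7 + 6, 7 = 1·6 + 1; back-substituting gives 1 = 29·27 − 23·34, so 27⁻¹ ≡ 29 (mod 34).
Then y ↦ 29(y − 10) is a two-sided inverse to f, so every y ∈ ℤ/34ℤ has a preimage.
Thus f is bijective.
Since f is bijective, we find f⁻¹(30): we need 27x ≡ 30 − 10 ≡ 20 (mod 34). Using 27⁻¹ = 29: x ≡ 29·20 = 580 = 17·34 + 2, so x = 2.
Check: f(2) = 27·2 + 10 = 64 = 1·34 + 30 ≡ 30 (mod 34).

2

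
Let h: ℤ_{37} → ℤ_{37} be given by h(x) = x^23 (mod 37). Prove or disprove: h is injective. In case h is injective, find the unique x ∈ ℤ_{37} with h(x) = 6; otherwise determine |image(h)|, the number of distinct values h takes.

31

Since 37 is prime, the nonzero elements of ℤ_{37} form a cyclic group of order 36.
As gcd(23, 36) = 1, raising to the 23rd power is a bijection on this group: if u^23 ≡ v^23 then (uv^{−1})^23 = 1, and the only element of order dividing gcd(23, 36) = 1 is 1, so u = v.
With h(0) = 0 this makes h injective on all of ℤ_{37}, hence bijective (finite equal-size domain and codomain). In particular h is injective.
Since h is injective, we find the preimage of 6. The inverse of x ↦ x^23 on (ℤ_{37})^× is x ↦ x^11, because 23·11 = 253 = 7·36 + 1 ≡ 1 (mod 36) and x^{36} = 1 for x ≠ 0 (Fermat). So h⁻¹(6) = 6^11 mod 37.
Repeated squaring mod 37: 6^1 ≡ 6, 6^2 ≡ 6² = 36, 6^4 ≡ 36² = 1296 ≡ 1, 6^8 ≡ 1² = 1. Since 11 = 8 + 2 + 1, 6^11 ≡ 1·36·6: 1·36 = 36, then 36·6 = 216 ≡ 31. So 6^11 ≡ 31 (mod 37).
Hence h⁻¹(6) = 31.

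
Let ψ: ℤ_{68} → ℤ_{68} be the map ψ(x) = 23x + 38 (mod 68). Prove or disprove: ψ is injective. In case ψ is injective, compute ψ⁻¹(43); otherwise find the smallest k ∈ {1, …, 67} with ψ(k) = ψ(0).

By definition, ψ is injective if ψ(a) = ψ(b) implies a = b.
Suppose ψ(a) = ψ(b) in ℤ_{68}. Then 23a + 38 ≡ 23b + 38 (mod 68), so 23(a − b) ≡ 0 (mod 68).
Since gcd(23, 68) = 1, 23 is invertible modulo 68, hence a − b ≡ 0 (mod 68), i.e. a = b.
So ψ is injective.
We now compute 23⁻¹ mod 68 explicitly. Euclid's algorithm: 68 = 2·23 + 22, 23 = 1·22 + 1; back-substituting gives 1 = 3·23 − 1·68, so 23⁻¹ ≡ 3 (mod 68).
Since ψ is injective, we find ψ⁻¹(43): we need 23x ≡ 43 − 38 ≡ 5 (mod 68). Using 23⁻¹ = 3: x ≡ 3·5 = 15, so x = 15.
Check: ψ(15) = 23·15 + 38 = 383 = 5·68 + 43 ≡ 43 (mod 68).

15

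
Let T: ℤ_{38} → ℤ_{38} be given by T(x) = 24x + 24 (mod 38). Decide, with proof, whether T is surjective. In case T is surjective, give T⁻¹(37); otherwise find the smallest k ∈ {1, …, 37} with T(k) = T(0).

19

Recall that surjectivity means every element of the codomain has a preimage under T.
Since gcd(24, 38) = 2, we have 24x ≡ 0 (mod 2) for all x, so T(x) ≡ 0 (mod 2).
But 1 ≢ 0 (mod 2), so 1 ∈ ℤ_{38} has no preimage. Thus T is not surjective.
Since T is not surjective, we find the least positive k with T(k) = T(0): this means 24k ≡ 0 (mod 38), i.e. 38 ∣ 24k. Since gcd(24, 38) = 2, dividing through by 2 this holds exactly when 19 ∣ 12k, and as gcd(12, 19) = 1, exactly when 19 ∣ k.
The smallest positive such k is 19.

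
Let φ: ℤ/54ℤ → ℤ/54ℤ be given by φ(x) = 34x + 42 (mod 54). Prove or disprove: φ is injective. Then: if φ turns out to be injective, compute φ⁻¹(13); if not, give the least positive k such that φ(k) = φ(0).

27

Recall that φ is injective if φ(u) = φ(v) implies u = v.
We have gcd(34, 54) = 2 > 1. Taking u = 0 and v = 27: φ(0) = 42 and φ(27) = 34·27 + 42 = 960 ≡ 42 (mod 54).
So φ(0) = φ(27) while 0 ≠ 27, thus φ is not injective.
Since φ is not injective, we find the least positive k with φ(k) = φ(0): this means 34k ≡ 0 (mod 54), i.e. 54 ∣ 34k. Since gcd(34, 54) = 2, dividing through by 2 this holds exactly when 27 ∣ 17k, and as gcd(17, 27) = 1, exactly when 27 ∣ k.
The smallest positive such k is 27.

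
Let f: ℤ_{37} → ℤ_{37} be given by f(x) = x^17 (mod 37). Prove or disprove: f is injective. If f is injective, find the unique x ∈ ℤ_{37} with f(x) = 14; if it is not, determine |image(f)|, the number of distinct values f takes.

29

Since 37 is prime, the nonzero elements of ℤ_{37} form a cyclic group of order 36.
As gcd(17, 36) = 1, raising to the 17th power is a bijection on this group: if u^17 ≡ v^17 then (uv^{−1})^17 = 1, and the only element of order dividing gcd(17, 36) = 1 is 1, so u = v.
With f(0) = 0 this makes f injective on all of ℤ_{37}, hence bijective (finite equal-size domain and codomain). In particular f is injective.
Since f is injective, we find the preimage of 14. The inverse of x ↦ x^17 on (ℤ_{37})^× is x ↦ x^17, because 17·17 = 289 = 8·36 + 1 ≡ 1 (mod 36) and x^{36} = 1 for x ≠ 0 (Fermat). So f⁻¹(14) = 14^17 mod 37.
Repeated squaring mod 37: 14^1 ≡ 14, 14^2 ≡ 14² = 196 ≡ 11, 14^4 ≡ 11² = 121 ≡ 10, 14^8 ≡ 10² = 100 ≡ 26, 14^16 ≡ 26² = 676 ≡ 10. Since 17 = 16 + 1, 14^17 ≡ 10·14: 10·14 = 140 ≡ 29. So 14^17 ≡ 29 (mod 37).
Hence f⁻¹(14) = 29.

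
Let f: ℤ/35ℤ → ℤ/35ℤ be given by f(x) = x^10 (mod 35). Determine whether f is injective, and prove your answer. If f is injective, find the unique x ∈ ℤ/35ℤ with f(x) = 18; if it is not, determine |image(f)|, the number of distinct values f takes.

12

f(1) = 1^10 = 1.
f(6): Repeated squaring mod 35: 6^1 ≡ 6, 6^2 ≡ 6² = 36 ≡ 1, 6^4 ≡ 1² = 1, 6^8 ≡ 1² = 1. Since 10 = 8 + 2, 6^10 ≡ 1·1: 1·1 = 1. So 6^10 ≡ 1 (mod 35).
So f(1) = f(6) = 1 while 1 ≠ 6, thus f is not injective.
Since f is not injective, we determine |image(f)|. Computing x^10 mod 35 for each x (by repeated squaring, reducing mod 35 at every step), the values f(0), f(1), …, f(34) are: 0, 1, 9, 4, 11, 30, 1, 14, 29, 16, 25, 11, 9, 29, 21, 15, 16, 4, 4, 16, 15, 21, 29, 9, 11, 25, 16, 29, 14, 1, 30, 11, 4, 9, 1.
The distinct values are {0, 1, 4, 9, 11, 14, 15, 16, 21, 25, 29, 30}; there are 12 of them.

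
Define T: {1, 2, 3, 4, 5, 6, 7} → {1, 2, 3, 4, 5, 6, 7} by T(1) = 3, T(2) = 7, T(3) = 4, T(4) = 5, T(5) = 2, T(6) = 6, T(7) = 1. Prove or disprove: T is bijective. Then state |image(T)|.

7

The values 3, 7, 4, 5, 2, 6, 1 are a permutation of {1, 2, 3, 4, 5, 6, 7}: each element appears exactly once.
So T is injective and surjective, hence bijective.
The image of T is {1, 2, 3, 4, 5, 6, 7}, which has 7 elements.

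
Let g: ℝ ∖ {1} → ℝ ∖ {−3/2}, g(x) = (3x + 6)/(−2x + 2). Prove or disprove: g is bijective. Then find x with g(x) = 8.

10/19

Suppose g(u) = g(v). Cross-multiplying: (3u + 6)(−2v + 2) = (3v + 6)(−2u + 2).
Expanding both sides and cancelling the symmetric terms leaves 18·(u − v) = 0. Since 18 ≠ 0, u = v. So g is injective.
For any y ≠ −3/2, solving y(−2x + 2) = 3x + 6 for x gives a well-defined x ≠ 1. So g is surjective.
Thus g is bijective.
Solving g(x) = 8: cross-multiplying gives 3x + 6 = 8(−2x + 2), which rearranges to 19x = 10, so x = 10/19.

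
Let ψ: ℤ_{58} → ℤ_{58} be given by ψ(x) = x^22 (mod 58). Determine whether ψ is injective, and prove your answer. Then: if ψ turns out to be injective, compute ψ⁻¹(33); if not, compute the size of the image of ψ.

30

ψ(28): Repeated squaring mod 58: 28^1 ≡ 28, 28^2 ≡ 28² = 784 ≡ 30, 28^4 ≡ 30² = 900 ≡ 30, 28^8 ≡ 30² = 900 ≡ 30, 28^16 ≡ 30² = 900 ≡ 30. Since 22 = 16 + 4 + 2, 28^22 ≡ 30·30·30: 30·30 = 900 ≡ 30, then 30·30 = 900 ≡ 30. So 28^22 ≡ 30 (mod 58).
ψ(30): Repeated squaring mod 58: 30^1 ≡ 30, 30^2 ≡ 30² = 900 ≡ 30, 30^4 ≡ 30² = 900 ≡ 30, 30^8 ≡ 30² = 900 ≡ 30, 30^16 ≡ 30² = 900 ≡ 30. Since 22 = 16 + 4 + 2, 30^22 ≡ 30·30·30: 30·30 = 900 ≡ 30, then 30·30 = 900 ≡ 30. So 30^22 ≡ 30 (mod 58).
So ψ(28) = ψ(30) = 30 while 28 ≠ 30, hence ψ is not injective.
Since ψ is not injective, we determine |image(ψ)|. Computing x^22 mod 58 for each x (by repeated squaring, reducing mod 58 at every step), the values ψ(0), ψ(1), …, ψ(57) are: 0, 1, 34, 51, 54, 53, 52, 7, 38, 49, 4, 13, 28, 45, 6, 35, 16, 57, 42, 33, 20, 9, 36, 23, 24, 25, 22, 5, 30, 29, 30, 5, 22, 25, 24, 23, 36, 9, 20, 33, 42, 57, 16, 35, 6, 45, 28, 13, 4, 49, 38, 7, 52, 53, 54, 51, 34, 1.
The distinct values are {0, 1, 4, 5, 6, 7, 9, 13, 16, 20, 22, 23, 24, 25, 28, 29, 30, 33, 34, 35, 36, 38, 42, 45, 49, 51, 52, 53, 54, 57}; there are 30 of them.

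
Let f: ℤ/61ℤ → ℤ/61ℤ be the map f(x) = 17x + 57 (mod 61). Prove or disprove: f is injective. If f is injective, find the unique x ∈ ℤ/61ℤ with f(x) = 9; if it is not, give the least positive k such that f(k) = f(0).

Suppose f(s) = f(t) in ℤ/61ℤ. Then 17s + 57 ≡ 17t + 57 (mod 61), hence 17(s − t) ≡ 0 (mod 61).
Since gcd(17, 61) = 1, 17 is invertible modulo 61, hence s − t ≡ 0 (mod 61), i.e. s = t.
So f is injective.
We now compute 17⁻¹ mod 61 explicitly. Euclid's algorithm: 61 = 3·17 + 10, 17 = 1·10 + 7, 10 = 1·7 + 3, 7 = 2·3 + 1; back-substituting gives 1 = 18·17 − 5·61, so 17⁻¹ ≡ 18 (mod 61).
Since f is injective, we compute f⁻¹(9): solve 17x + 57 ≡ 9 (mod 61), i.e. 17x ≡ 13 (mod 61).
Multiplying by 17⁻¹ = 18 gives x ≡ 18·13 = 234 = 3·61 + 51 ≡ 51 (mod 61).
Check: f(51) = 17·51 + 57 = 924 = 15·61 + 9 ≡ 9 (mod 61).

51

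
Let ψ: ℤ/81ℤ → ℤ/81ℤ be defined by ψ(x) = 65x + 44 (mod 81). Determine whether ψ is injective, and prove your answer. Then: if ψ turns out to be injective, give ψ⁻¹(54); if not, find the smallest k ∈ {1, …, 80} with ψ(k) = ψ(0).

50

Recall that ψ is injective if ψ(s) = ψ(t) implies s = t.
Suppose ψ(s) = ψ(t) in ℤ/81ℤ. Then 65s + 44 ≡ 65t + 44 (mod 81), thus 65(s − t) ≡ 0 (mod 81).
Since gcd(65, 81) = 1, 65 is invertible modulo 81, therefore s − t ≡ 0 (mod 81), i.e. s = t.
Therefore ψ is injective.
We now compute 65⁻¹ mod 81 explicitly. Euclid's algorithm: 81 = 1·65 + 16, 65 = 4·16 + 1; back-substituting gives 1 = 5·65 − 4·81, so 65⁻¹ ≡ 5 (mod 81).
Since ψ is injective, we find ψ⁻¹(54): we need 65x ≡ 54 − 44 ≡ 10 (mod 81). Using 65⁻¹ = 5: x ≡ 5·10 = 50, so x = 50.
Check: ψ(50) = 65·50 + 44 = 3294 = 40·81 + 54 ≡ 54 (mod 81).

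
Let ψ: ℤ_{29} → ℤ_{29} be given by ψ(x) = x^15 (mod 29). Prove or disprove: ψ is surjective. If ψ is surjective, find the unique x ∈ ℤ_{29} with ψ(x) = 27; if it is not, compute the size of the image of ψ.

Since 29 is prime, the nonzero elements of ℤ_{29} form a cyclic group of order 28.
As gcd(15, 28) = 1, raising to the 15th power is a bijection on this group: if u^15 ≡ v^15 then (uv^{−1})^15 = 1, and the only element of order dividing gcd(15, 28) = 1 is 1, so u = v.
With ψ(0) = 0 this makes ψ injective on all of ℤ_{29}, hence bijective (finite equal-size domain and codomain). In particular ψ is surjective.
Since ψ is surjective, we find the preimage of 27. The inverse of x ↦ x^15 on (ℤ_{29})^× is x ↦ x^15, because 15·15 = 225 = 8·28 + 1 ≡ 1 (mod 28) and x^{28} = 1 for x ≠ 0 (Fermat). So ψ⁻¹(27) = 27^15 mod 29.
Repeated squaring mod 29: 27^1 ≡ 27, 27^2 ≡ 27² = 729 ≡ 4, 27^4 ≡ 4² = 16, 27^8 ≡ 16² = 256 ≡ 24. Since 15 = 8 + 4 + 2 + 1, 27^15 ≡ 24·16·4·27: 24·16 = 384 ≡ 7, then 7·4 = 28, then 28·27 = 756 ≡ 2. So 27^15 ≡ 2 (mod 29).
Hence ψ⁻¹(27) = 2.

2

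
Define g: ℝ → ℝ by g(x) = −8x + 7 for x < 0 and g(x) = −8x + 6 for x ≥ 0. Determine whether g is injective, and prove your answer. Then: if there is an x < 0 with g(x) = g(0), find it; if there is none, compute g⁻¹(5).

1/8

Both pieces are strictly decreasing (slopes −8 and −8), so each is injective on its own interval.
The left piece maps (−∞, 0) onto (7, ∞); the right piece maps [0, ∞) onto (−∞, 6].
These images are disjoint, so no value is attained by both pieces. So g is injective.
Because the two images are disjoint, no x < 0 has g(x) = g(0), so we compute g⁻¹(5): 5 lies in (−∞, 6], so solve −8x + 6 = 5: x = (5 − 6)/(−8) = 1/8.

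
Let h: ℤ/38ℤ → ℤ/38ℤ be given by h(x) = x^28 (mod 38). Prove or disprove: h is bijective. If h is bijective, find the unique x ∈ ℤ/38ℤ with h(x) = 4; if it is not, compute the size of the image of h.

h(18): Repeated squaring mod 38: 18^1 ≡ 18, 18^2 ≡ 18² = 324 ≡ 20, 18^4 ≡ 20² = 400 ≡ 20, 18^8 ≡ 20² = 400 ≡ 20, 18^16 ≡ 20² = 400 ≡ 20. Since 28 = 16 + 8 + 4, 18^28 ≡ 20·20·20: 20·20 = 400 ≡ 20, then 20·20 = 400 ≡ 20. So 18^28 ≡ 20 (mod 38).
h(20): Repeated squaring mod 38: 20^1 ≡ 20, 20^2 ≡ 20² = 400 ≡ 20, 20^4 ≡ 20² = 400 ≡ 20, 20^8 ≡ 20² = 400 ≡ 20, 20^16 ≡ 20² = 400 ≡ 20. Since 28 = 16 + 8 + 4, 20^28 ≡ 20·20·20: 20·20 = 400 ≡ 20, then 20·20 = 400 ≡ 20. So 20^28 ≡ 20 (mod 38).
So h(18) = h(20) = 20 while 18 ≠ 20, so h is not injective, hence not bijective.
Since h is not bijective, we determine |image(h)|. Computing x^28 mod 38 for each x (by repeated squaring, reducing mod 38 at every step), the values h(0), h(1), …, h(37) are: 0, 1, 36, 35, 4, 5, 6, 7, 30, 9, 28, 11, 26, 25, 24, 23, 16, 17, 20, 19, 20, 17, 16, 23, 24, 25, 26, 11, 28, 9, 30, 7, 6, 5, 4, 35, 36, 1.
The distinct values are {0, 1, 4, 5, 6, 7, 9, 11, 16, 17, 19, 20, 23, 24, 25, 26, 28, 30, 35, 36}; there are 20 of them.

20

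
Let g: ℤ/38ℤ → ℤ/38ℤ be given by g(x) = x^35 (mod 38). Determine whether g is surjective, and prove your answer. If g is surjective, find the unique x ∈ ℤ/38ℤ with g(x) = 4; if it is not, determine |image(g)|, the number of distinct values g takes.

Computing x^35 mod 38 for each x (by repeated squaring, reducing mod 38 at every step), the values g(0), g(1), …, g(37) are: 0, 1, 10, 13, 24, 23, 16, 11, 12, 17, 2, 7, 8, 3, 34, 33, 6, 9, 18, 19, 20, 29, 32, 5, 4, 35, 30, 31, 36, 21, 26, 27, 22, 15, 14, 25, 28, 37.
Every element of ℤ/38ℤ appears exactly once in this list, so g is a bijection, and in particular surjective.
Since g is surjective, we read off the preimage of 4 from the same table: g(24) = 4, so g⁻¹(4) = 24.

24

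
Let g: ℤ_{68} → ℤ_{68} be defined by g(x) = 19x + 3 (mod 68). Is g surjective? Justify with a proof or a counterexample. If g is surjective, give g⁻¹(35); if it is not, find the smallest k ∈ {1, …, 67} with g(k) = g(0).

16

Since gcd(19, 68) = 1, 19 is invertible modulo 68. Euclid's algorithm: 68 = 3·19 + 11, 19 = 1·11 + 8, 11 = 1·8 + 3, 8 = 2·3 + 2, 3 = 1·2 + 1; back-substituting gives 1 = 43·19 − 12·68, so 19⁻¹ ≡ 43 (mod 68).
For any y ∈ ℤ_{68}, x = 43(y − 3) mod 68 satisfies g(x) = 19·43(y − 3) + 3 ≡ y (since 19·43 ≡ 1 mod 68). So every y has a preimage.
Hence g is surjective.
Since g is surjective, we compute g⁻¹(35): solve 19x + 3 ≡ 35 (mod 68), i.e. 19x ≡ 32 (mod 68).
Multiplying by 19⁻¹ = 43 gives x ≡ 43·32 = 1376 = 20·68 + 16 ≡ 16 (mod 68).
Check: g(16) = 19·16 + 3 = 307 = 4·68 + 35 ≡ 35 (mod 68).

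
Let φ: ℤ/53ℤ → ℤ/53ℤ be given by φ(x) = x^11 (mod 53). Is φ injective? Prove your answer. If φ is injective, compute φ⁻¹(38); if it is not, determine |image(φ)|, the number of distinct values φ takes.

Since 53 is prime, the nonzero elements of ℤ/53ℤ form a cyclic group of order 52.
As gcd(11, 52) = 1, raising to the 11th power is a bijection on this group: if x_1^11 ≡ x_2^11 then (x_1x_2^{−1})^11 = 1, and the only element of order dividing gcd(11, 52) = 1 is 1, so x_1 = x_2.
With φ(0) = 0 this makes φ injective on all of ℤ/53ℤ, hence bijective (finite equal-size domain and codomain). In particular φ is injective.
Since φ is injective, we find the preimage of 38. The inverse of x ↦ x^11 on (ℤ/53ℤ)^× is x ↦ x^19, because 11·19 = 209 = 4·52 + 1 ≡ 1 (mod 52) and x^{52} = 1 for x ≠ 0 (Fermat). So φ⁻¹(38) = 38^19 mod 53.
Repeated squaring mod 53: 38^1 ≡ 38, 38^2 ≡ 38² = 1444 ≡ 13, 38^4 ≡ 13² = 169 ≡ 10, 38^8 ≡ 10² = 100 ≡ 47, 38^16 ≡ 47² = 2209 ≡ 36. Since 19 = 16 + 2 + 1, 38^19 ≡ 36·13·38: 36·13 = 468 ≡ 44, then 44·38 = 1672 ≡ 29. So 38^19 ≡ 29 (mod 53).
Hence φ⁻¹(38) = 29.

29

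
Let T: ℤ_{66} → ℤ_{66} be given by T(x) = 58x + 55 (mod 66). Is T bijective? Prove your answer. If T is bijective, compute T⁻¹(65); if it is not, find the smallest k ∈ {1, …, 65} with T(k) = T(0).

We have gcd(58, 66) = 2 > 1. Taking s = 0 and t = 33: T(0) = 55 and T(33) = 58·33 + 55 = 1969 ≡ 55 (mod 66).
So T(0) = T(33) while 0 ≠ 33, hence T is not injective, hence not bijective.
Since T is not bijective, we find the least positive k with T(k) = T(0): this means 58k ≡ 0 (mod 66), i.e. 66 ∣ 58k. Since gcd(58, 66) = 2, dividing through by 2 this holds exactly when 33 ∣ 29k, and as gcd(29, 33) = 1, exactly when 33 ∣ k.
The smallest positive such k is 33.

33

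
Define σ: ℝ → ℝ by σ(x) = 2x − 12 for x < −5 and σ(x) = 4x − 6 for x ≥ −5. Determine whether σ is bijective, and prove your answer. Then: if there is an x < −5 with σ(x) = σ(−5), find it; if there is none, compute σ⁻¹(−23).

-7

Both pieces are strictly increasing (slopes 2 and 4), so each is injective on its own interval.
The left piece maps (−∞, −5) onto (−∞, −22); the right piece maps [−5, ∞) onto [−26, ∞).
These images overlap. In particular σ(−5) = −26 (right piece), and solving 2x − 12 = −26 on the left piece gives x = −7 < −5.
So σ(−7) = σ(−5) with −7 ≠ −5, and σ is not injective, hence not bijective. This x = −7 is the requested value below −5.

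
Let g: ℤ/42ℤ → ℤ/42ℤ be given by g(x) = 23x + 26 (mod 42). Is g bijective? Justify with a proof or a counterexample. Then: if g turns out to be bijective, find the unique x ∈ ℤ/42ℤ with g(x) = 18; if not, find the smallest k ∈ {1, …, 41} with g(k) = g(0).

Suppose g(s) = g(t) in ℤ/42ℤ. Then 23s + 26 ≡ 23t + 26 (mod 42), so 23(s − t) ≡ 0 (mod 42).
Since gcd(23, 42) = 1, 23 is invertible modulo 42, hence s − t ≡ 0 (mod 42), i.e. s = t.
We now compute 23⁻¹ mod 42 explicitly. Euclid's algorithm: 42 = 1·23 + 19, 23 = 1·19 + 4, 19 = 4·4 + 3, 4 = 1·3 + 1; back-substituting gives 1 = 11·23 − 6·42, so 23⁻¹ ≡ 11 (mod 42).
Then y ↦ 11(y − 26) is a two-sided inverse to g, so every y ∈ ℤ/42ℤ has a preimage.
Therefore g is bijective.
Since g is bijective, we find g⁻¹(18): we need 23x ≡ 18 − 26 ≡ 34 (mod 42). Using 23⁻¹ = 11: x ≡ 11·34 = 374 = 8·42 + 38, so x = 38.
Check: g(38) = 23·38 + 26 = 900 = 21·42 + 18 ≡ 18 (mod 42).

38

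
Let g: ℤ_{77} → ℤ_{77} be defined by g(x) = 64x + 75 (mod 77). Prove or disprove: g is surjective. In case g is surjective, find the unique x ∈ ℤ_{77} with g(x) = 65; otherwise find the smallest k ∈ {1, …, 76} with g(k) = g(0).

Since gcd(64, 77) = 1, 64 is invertible modulo 77. Euclid's algorithm: 77 = 1·64 + 13, 64 = 4·13 + 12, 13 = 1·12 + 1; back-substituting gives 1 = 71·64 − 59·77, so 64⁻¹ ≡ 71 (mod 77).
For any y ∈ ℤ_{77}, x = 71(y − 75) mod 77 satisfies g(x) = 64·71(y − 75) + 75 ≡ y (since 64·71 ≡ 1 mod 77). So every y has a preimage.
Therefore g is surjective.
Since g is surjective, we find g⁻¹(65): we need 64x ≡ 65 − 75 ≡ 67 (mod 77). Using 64⁻¹ = 71: x ≡ 71·67 = 4757 = 61·77 + 60, so x = 60.
Check: g(60) = 64·60 + 75 = 3915 = 50·77 + 65 ≡ 65 (mod 77).

60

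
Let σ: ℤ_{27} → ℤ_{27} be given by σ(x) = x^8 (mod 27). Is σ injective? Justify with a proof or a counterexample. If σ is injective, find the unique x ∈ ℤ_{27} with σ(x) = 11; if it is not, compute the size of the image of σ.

10

σ(0) = 0^8 = 0.
σ(3): Repeated squaring mod 27: 3^1 ≡ 3, 3^2 ≡ 3² = 9, 3^4 ≡ 9² = 81 ≡ 0, 3^8 ≡ 0² = 0. So 3^8 ≡ 0 (mod 27).
So σ(0) = σ(3) = 0 while 0 ≠ 3, so σ is not injective.
Since σ is not injective, we determine |image(σ)|. Computing x^8 mod 27 for each x (by repeated squaring, reducing mod 27 at every step), the values σ(0), σ(1), …, σ(26) are: 0, 1, 13, 0, 7, 16, 0, 4, 10, 0, 19, 22, 0, 25, 25, 0, 22, 19, 0, 10, 4, 0, 16, 7, 0, 13, 1.
The distinct values are {0, 1, 4, 7, 10, 13, 16, 19, 22, 25}; there are 10 of them.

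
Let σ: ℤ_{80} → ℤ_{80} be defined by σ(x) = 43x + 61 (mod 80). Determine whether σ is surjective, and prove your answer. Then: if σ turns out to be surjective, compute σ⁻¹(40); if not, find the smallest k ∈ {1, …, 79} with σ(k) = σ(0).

33

Recall that σ is surjective if every y in the codomain equals σ(x) for some x in the domain.
Since gcd(43, 80) = 1, 43 is invertible modulo 80. Euclid's algorithm: 80 = 1·43 + 37, 43 = 1·37 + 6, 37 = 6·6 + 1; back-substituting gives 1 = 67·43 − 36·80, so 43⁻¹ ≡ 67 (mod 80).
For any y ∈ ℤ_{80}, x = 67(y − 61) mod 80 satisfies σ(x) = 43·67(y − 61) + 61 ≡ y (since 43·67 ≡ 1 mod 80). So every y has a preimage.
Thus σ is surjective.
Since σ is surjective, we find σ⁻¹(40): we need 43x ≡ 40 − 61 ≡ 59 (mod 80). Using 43⁻¹ = 67: x ≡ 67·59 = 3953 = 49·80 + 33, so x = 33.
Check: σ(33) = 43·33 + 61 = 1480 = 18·80 + 40 ≡ 40 (mod 80).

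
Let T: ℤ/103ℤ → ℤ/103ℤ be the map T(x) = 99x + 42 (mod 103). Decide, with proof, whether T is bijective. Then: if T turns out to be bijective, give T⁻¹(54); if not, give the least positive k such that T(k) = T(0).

100

Suppose T(s) = T(t) in ℤ/103ℤ. Then 99s + 42 ≡ 99t + 42 (mod 103), thus 99(s − t) ≡ 0 (mod 103).
Since gcd(99, 103) = 1, 99 is invertible modulo 103, therefore s − t ≡ 0 (mod 103), i.e. s = t.
We now compute 99⁻¹ mod 103 explicitly. Euclid's algorithm: 103 = 1·99 + 4, 99 = 24·4 + 3, 4 = 1·3 + 1; back-substituting gives 1 = 77·99 − 74·103, so 99⁻¹ ≡ 77 (mod 103).
For any y ∈ ℤ/103ℤ, x = 77(y − 42) mod 103 satisfies T(x) = 99·77(y − 42) + 42 ≡ y (since 99·77 ≡ 1 mod 103). So every y has a preimage.
Therefore T is bijective.
Since T is bijective, we find T⁻¹(54): we need 99x ≡ 54 − 42 ≡ 12 (mod 103). Using 99⁻¹ = 77: x ≡ 77·12 = 924 = 8·103 + 100, so x = 100.
Check: T(100) = 99·100 + 42 = 9942 = 96·103 + 54 ≡ 54 (mod 103).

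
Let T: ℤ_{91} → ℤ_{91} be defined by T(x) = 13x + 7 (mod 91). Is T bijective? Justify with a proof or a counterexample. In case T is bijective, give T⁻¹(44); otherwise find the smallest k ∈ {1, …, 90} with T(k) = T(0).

7

Recall that injectivity means: for all x_1, x_2 in the domain, T(x_1) = T(x_2) implies x_1 = x_2.
We have gcd(13, 91) = 13 > 1. Taking x_1 = 0 and x_2 = 7: T(0) = 7 and T(7) = 13·7 + 7 = 98 ≡ 7 (mod 91).
So T(0) = T(7) while 0 ≠ 7, therefore T is not injective, hence not bijective.
Since T is not bijective, we find the least positive k with T(k) = T(0): this means 13k ≡ 0 (mod 91), i.e. 91 ∣ 13k. Since gcd(13, 91) = 13, dividing through by 13 this holds exactly when 7 ∣ k.
The smallest positive such k is 7.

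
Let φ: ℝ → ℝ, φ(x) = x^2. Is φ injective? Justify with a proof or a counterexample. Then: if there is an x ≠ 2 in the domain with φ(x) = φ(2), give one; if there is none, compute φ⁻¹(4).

φ(2) = 4 = (−2)^2 = φ(−2) (since 2 is even), with 2 ≠ −2. So φ is not injective.
For the follow-up, such an x exists: taking x = −2 ∈ ℝ gives φ(−2) = 4 = φ(2) with −2 ≠ 2.

-2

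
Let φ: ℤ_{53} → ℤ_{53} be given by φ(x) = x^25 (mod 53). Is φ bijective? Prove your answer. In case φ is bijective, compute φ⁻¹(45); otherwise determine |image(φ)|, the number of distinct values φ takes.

20

Since 53 is prime, the nonzero elements of ℤ_{53} form a cyclic group of order 52.
As gcd(25, 52) = 1, raising to the 25th power is a bijection on this group: if x_1^25 ≡ x_2^25 then (x_1x_2^{−1})^25 = 1, and the only element of order dividing gcd(25, 52) = 1 is 1, so x_1 = x_2.
With φ(0) = 0 this makes φ injective on all of ℤ_{53}, hence bijective (finite equal-size domain and codomain). In particular φ is bijective.
Since φ is bijective, we find the preimage of 45. The inverse of x ↦ x^25 on (ℤ_{53})^× is x ↦ x^25, because 25·25 = 625 = 12·52 + 1 ≡ 1 (mod 52) and x^{52} = 1 for x ≠ 0 (Fermat). So φ⁻¹(45) = 45^25 mod 53.
Repeated squaring mod 53: 45^1 ≡ 45, 45^2 ≡ 45² = 2025 ≡ 11, 45^4 ≡ 11² = 121 ≡ 15, 45^8 ≡ 15² = 225 ≡ 13, 45^16 ≡ 13² = 169 ≡ 10. Since 25 = 16 + 8 + 1, 45^25 ≡ 10·13·45: 10·13 = 130 ≡ 24, then 24·45 = 1080 ≡ 20. So 45^25 ≡ 20 (mod 53).
Hence φ⁻¹(45) = 20.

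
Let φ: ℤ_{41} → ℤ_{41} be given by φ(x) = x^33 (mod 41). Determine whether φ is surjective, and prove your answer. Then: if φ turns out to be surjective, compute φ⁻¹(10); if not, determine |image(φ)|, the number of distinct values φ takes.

18

Since 41 is prime, the nonzero elements of ℤ_{41} form a cyclic group of order 40.
As gcd(33, 40) = 1, raising to the 33rd power is a bijection on this group: if a^33 ≡ b^33 then (ab^{−1})^33 = 1, and the only element of order dividing gcd(33, 40) = 1 is 1, so a = b.
With φ(0) = 0 this makes φ injective on all of ℤ_{41}, hence bijective (finite equal-size domain and codomain). In particular φ is surjective.
Since φ is surjective, we find the preimage of 10. The inverse of x ↦ x^33 on (ℤ_{41})^× is x ↦ x^17, because 33·17 = 561 = 14·40 + 1 ≡ 1 (mod 40) and x^{40} = 1 for x ≠ 0 (Fermat). So φ⁻¹(10) = 10^17 mod 41.
Repeated squaring mod 41: 10^1 ≡ 10, 10^2 ≡ 10² = 100 ≡ 18, 10^4 ≡ 18² = 324 ≡ 37, 10^8 ≡ 37² = 1369 ≡ 16, 10^16 ≡ 16² = 256 ≡ 10. Since 17 = 16 + 1, 10^17 ≡ 10·10: 10·10 = 100 ≡ 18. So 10^17 ≡ 18 (mod 41).
Hence φ⁻¹(10) = 18.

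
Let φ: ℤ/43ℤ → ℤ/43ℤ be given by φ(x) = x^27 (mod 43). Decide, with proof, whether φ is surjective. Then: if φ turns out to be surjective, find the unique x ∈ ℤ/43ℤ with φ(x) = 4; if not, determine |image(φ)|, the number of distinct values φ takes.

15

φ(1) = 1^27 = 1.
φ(6): Repeated squaring mod 43: 6^1 ≡ 6, 6^2 ≡ 6² = 36, 6^4 ≡ 36² = 1296 ≡ 6, 6^8 ≡ 6² = 36, 6^16 ≡ 36² = 1296 ≡ 6. Since 27 = 16 + 8 + 2 + 1, 6^27 ≡ 6·36·36·6: 6·36 = 216 ≡ 1, then 1·36 = 36, then 36·6 = 216 ≡ 1. So 6^27 ≡ 1 (mod 43).
So φ(1) = φ(6) = 1 while 1 ≠ 6, therefore φ is not injective.
A non-injective map from the 43-element set ℤ/43ℤ to itself takes at most 42 distinct values, so it cannot be surjective. So φ is not surjective.
Since φ is not surjective, we determine |image(φ)|. Computing x^27 mod 43 for each x (by repeated squaring, reducing mod 43 at every step), the values φ(0), φ(1), …, φ(42) are: 0, 1, 22, 2, 11, 27, 1, 42, 27, 4, 35, 4, 22, 16, 21, 11, 35, 35, 2, 32, 39, 41, 2, 4, 11, 41, 8, 8, 32, 22, 27, 21, 39, 8, 39, 16, 1, 42, 16, 32, 41, 21, 42.
The distinct values are {0, 1, 2, 4, 8, 11, 16, 21, 22, 27, 32, 35, 39, 41, 42}; there are 15 of them.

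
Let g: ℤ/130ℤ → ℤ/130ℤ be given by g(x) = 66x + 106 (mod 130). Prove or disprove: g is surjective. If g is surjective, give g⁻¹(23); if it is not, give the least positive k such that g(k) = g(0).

Since gcd(66, 130) = 2, we have 66x ≡ 0 (mod 2) for all x, so g(x) ≡ 0 (mod 2).
But 1 ≢ 0 (mod 2), so 1 ∈ ℤ/130ℤ has no preimage. Therefore g is not surjective.
Since g is not surjective, we find the least positive k with g(k) = g(0): this means 66k ≡ 0 (mod 130), i.e. 130 ∣ 66k. Since gcd(66, 130) = 2, dividing through by 2 this holds exactly when 65 ∣ 33k, and as gcd(33, 65) = 1, exactly when 65 ∣ k.
The smallest positive such k is 65.

65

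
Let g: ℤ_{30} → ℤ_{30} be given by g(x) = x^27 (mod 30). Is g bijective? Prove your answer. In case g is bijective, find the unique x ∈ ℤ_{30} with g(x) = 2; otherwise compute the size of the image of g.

Computing x^27 mod 30 for each x (by repeated squaring, reducing mod 30 at every step), the values g(0), g(1), …, g(29) are: 0, 1, 8, 27, 4, 5, 6, 13, 2, 9, 10, 11, 18, 7, 14, 15, 16, 23, 12, 19, 20, 21, 28, 17, 24, 25, 26, 3, 22, 29.
Every element of ℤ_{30} appears exactly once in this list, so g is a bijection, and in particular bijective.
Since g is bijective, we read off the preimage of 2 from the same table: g(8) = 2, so g⁻¹(2) = 8.

8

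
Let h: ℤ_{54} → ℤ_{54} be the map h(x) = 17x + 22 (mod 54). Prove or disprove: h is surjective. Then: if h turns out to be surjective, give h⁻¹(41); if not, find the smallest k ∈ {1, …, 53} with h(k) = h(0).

Recall: surjectivity means every element of the codomain has a preimage under h.
Since gcd(17, 54) = 1, 17 is invertible modulo 54. Euclid's algorithm: 54 = 3·17 + 3, 17 = 5·3 + 2, 3 = 1·2 + 1; back-substituting gives 1 = 35·17 − 11·54, so 17⁻¹ ≡ 35 (mod 54).
For any y ∈ ℤ_{54}, x = 35(y − 22) mod 54 satisfies h(x) = 17·35(y − 22) + 22 ≡ y (since 17·35 ≡ 1 mod 54). So every y has a preimage.
Hence h is surjective.
Since h is surjective, we compute h⁻¹(41): solve 17x + 22 ≡ 41 (mod 54), i.e. 17x ≡ 19 (mod 54).
Multiplying by 17⁻¹ = 35 gives x ≡ 35·19 = 665 = 12·54 + 17 ≡ 17 (mod 54).
Check: h(17) = 17·17 + 22 = 311 = 5·54 + 41 ≡ 41 (mod 54).

17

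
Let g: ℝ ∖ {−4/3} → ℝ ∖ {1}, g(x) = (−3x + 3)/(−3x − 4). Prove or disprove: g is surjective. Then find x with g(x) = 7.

-31/18

For any y ≠ 1, solving y(−3x − 4) = −3x + 3 for x gives a well-defined x ≠ −4/3. So g is surjective.
Solving g(x) = 7: cross-multiplying gives −3x + 3 = 7(−3x − 4), which rearranges to 18x = −31, so x = −31/18.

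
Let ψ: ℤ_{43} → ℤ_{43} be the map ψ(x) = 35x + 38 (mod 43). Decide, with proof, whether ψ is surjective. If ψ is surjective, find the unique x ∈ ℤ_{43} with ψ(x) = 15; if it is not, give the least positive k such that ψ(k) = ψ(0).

Since gcd(35, 43) = 1, 35 is invertible modulo 43. Euclid's algorithm: 43 = 1·35 + 8, 35 = 4·8 + 3, 8 = 2·3 + 2, 3 = 1·2 + 1; back-substituting gives 1 = 16·35 − 13·43, so 35⁻¹ ≡ 16 (mod 43).
For any y ∈ ℤ_{43}, x = 16(y − 38) mod 43 satisfies ψ(x) = 35·16(y − 38) + 38 ≡ y (since 35·16 ≡ 1 mod 43). So every y has a preimage.
So ψ is surjective.
Since ψ is surjective, we compute ψ⁻¹(15): solve 35x + 38 ≡ 15 (mod 43), i.e. 35x ≡ 20 (mod 43).
Multiplying by 35⁻¹ = 16 gives x ≡ 16·20 = 320 = 7·43 + 19 ≡ 19 (mod 43).
Check: ψ(19) = 35·19 + 38 = 703 = 16·43 + 15 ≡ 15 (mod 43).

19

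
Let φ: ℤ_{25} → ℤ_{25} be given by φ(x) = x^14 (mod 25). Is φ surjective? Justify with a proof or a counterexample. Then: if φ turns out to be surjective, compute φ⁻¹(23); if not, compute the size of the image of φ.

φ(0) = 0^14 = 0.
φ(5): Repeated squaring mod 25: 5^1 ≡ 5, 5^2 ≡ 5² = 25 ≡ 0, 5^4 ≡ 0² = 0, 5^8 ≡ 0² = 0. Since 14 = 8 + 4 + 2, 5^14 ≡ 0·0·0: 0·0 = 0, then 0·0 = 0. So 5^14 ≡ 0 (mod 25).
So φ(0) = φ(5) = 0 while 0 ≠ 5, therefore φ is not injective.
A non-injective map from the 25-element set ℤ_{25} to itself takes at most 24 distinct values, so it cannot be surjective. So φ is not surjective.
Since φ is not surjective, we determine |image(φ)|. Computing x^14 mod 25 for each x (by repeated squaring, reducing mod 25 at every step), the values φ(0), φ(1), …, φ(24) are: 0, 1, 9, 19, 6, 0, 21, 24, 4, 11, 0, 16, 14, 14, 16, 0, 11, 4, 24, 21, 0, 6, 19, 9, 1.
The distinct values are {0, 1, 4, 6, 9, 11, 14, 16, 19, 21, 24}; there are 11 of them.

11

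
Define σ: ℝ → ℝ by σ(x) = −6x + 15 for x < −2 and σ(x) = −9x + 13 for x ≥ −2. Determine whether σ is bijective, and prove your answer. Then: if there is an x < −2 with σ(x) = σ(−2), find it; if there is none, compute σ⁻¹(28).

Both pieces are strictly decreasing (slopes −6 and −9), so each is injective on its own interval.
The left piece maps (−∞, −2) onto (27, ∞); the right piece maps [−2, ∞) onto (−∞, 31].
These images overlap. In particular σ(−2) = 31 (right piece), and solving −6x + 15 = 31 on the left piece gives x = −8/3 < −2.
So σ(−8/3) = σ(−2) with −8/3 ≠ −2, and σ is not injective, hence not bijective. This x = −8/3 is the requested value below −2.

-8/3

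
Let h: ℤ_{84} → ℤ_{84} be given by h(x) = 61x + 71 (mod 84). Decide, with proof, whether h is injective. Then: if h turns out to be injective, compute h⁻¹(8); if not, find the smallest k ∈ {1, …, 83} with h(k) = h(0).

Recall that h is injective if h(u) = h(v) implies u = v.
Suppose h(u) = h(v) in ℤ_{84}. Then 61u + 71 ≡ 61v + 71 (mod 84), thus 61(u − v) ≡ 0 (mod 84).
Since gcd(61, 84) = 1, 61 is invertible modulo 84, hence u − v ≡ 0 (mod 84), i.e. u = v.
So h is injective.
We now compute 61⁻¹ mod 84 explicitly. Euclid's algorithm: 84 = 1·61 + 23, 61 = 2·23 + 15, 23 = 1·15 + 8, 15 = 1·8 + 7, 8 = 1·7 + 1; back-substituting gives 1 = 73·61 − 53·84, so 61⁻¹ ≡ 73 (mod 84).
Since h is injective, we compute h⁻¹(8): solve 61x + 71 ≡ 8 (mod 84), i.e. 61x ≡ 21 (mod 84).
Multiplying by 61⁻¹ = 73 gives x ≡ 73·21 = 1533 = 18·84 + 21 ≡ 21 (mod 84).
Check: h(21) = 61·21 + 71 = 1352 = 16·84 + 8 ≡ 8 (mod 84).

21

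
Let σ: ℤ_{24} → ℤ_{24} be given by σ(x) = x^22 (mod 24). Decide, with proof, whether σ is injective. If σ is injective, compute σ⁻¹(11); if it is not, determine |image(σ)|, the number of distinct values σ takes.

σ(2): Repeated squaring mod 24: 2^1 ≡ 2, 2^2 ≡ 2² = 4, 2^4 ≡ 4² = 16, 2^8 ≡ 16² = 256 ≡ 16, 2^16 ≡ 16² = 256 ≡ 16. Since 22 = 16 + 4 + 2, 2^22 ≡ 16·16·4: 16·16 = 256 ≡ 16, then 16·4 = 64 ≡ 16. So 2^22 ≡ 16 (mod 24).
σ(4): Repeated squaring mod 24: 4^1 ≡ 4, 4^2 ≡ 4² = 16, 4^4 ≡ 16² = 256 ≡ 16, 4^8 ≡ 16² = 256 ≡ 16, 4^16 ≡ 16² = 256 ≡ 16. Since 22 = 16 + 4 + 2, 4^22 ≡ 16·16·16: 16·16 = 256 ≡ 16, then 16·16 = 256 ≡ 16. So 4^22 ≡ 16 (mod 24).
So σ(2) = σ(4) = 16 while 2 ≠ 4, so σ is not injective.
Since σ is not injective, we determine |image(σ)|. Computing x^22 mod 24 for each x (by repeated squaring, reducing mod 24 at every step), the values σ(0), σ(1), …, σ(23) are: 0, 1, 16, 9, 16, 1, 0, 1, 16, 9, 16, 1, 0, 1, 16, 9, 16, 1, 0, 1, 16, 9, 16, 1.
The distinct values are {0, 1, 9, 16}; there are 4 of them.

4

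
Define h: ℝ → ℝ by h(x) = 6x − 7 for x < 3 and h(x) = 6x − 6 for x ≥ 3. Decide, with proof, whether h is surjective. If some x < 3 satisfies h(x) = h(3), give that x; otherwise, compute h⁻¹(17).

Both pieces are strictly increasing (slopes 6 and 6), so each is injective on its own interval.
The left piece maps (−∞, 3) onto (−∞, 11); the right piece maps [3, ∞) onto [12, ∞).
The union (−∞, 11) ∪ [12, ∞) omits the interval between 11 and 12; in particular 11 has no preimage. So h is not surjective.
Because the two images are disjoint, no x < 3 has h(x) = h(3), so we compute h⁻¹(17): 17 lies in [12, ∞), so solve 6x − 6 = 17: x = (17 + 6)/6 = 23/6.

23/6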